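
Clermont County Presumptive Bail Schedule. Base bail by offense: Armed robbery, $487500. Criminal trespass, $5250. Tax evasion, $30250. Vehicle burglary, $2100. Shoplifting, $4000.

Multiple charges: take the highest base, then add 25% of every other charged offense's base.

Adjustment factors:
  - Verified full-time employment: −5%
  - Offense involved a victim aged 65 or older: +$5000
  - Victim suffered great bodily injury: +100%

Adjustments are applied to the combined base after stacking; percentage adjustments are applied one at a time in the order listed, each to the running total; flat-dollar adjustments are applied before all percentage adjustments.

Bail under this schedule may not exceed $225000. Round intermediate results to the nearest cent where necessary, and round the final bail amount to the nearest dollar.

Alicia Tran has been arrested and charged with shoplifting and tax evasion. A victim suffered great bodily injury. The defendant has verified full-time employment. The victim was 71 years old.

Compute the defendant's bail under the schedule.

Base amounts from the schedule: shoplifting $4000; tax evasion $30250.
Stacking rule: highest base plus 25% of each additional charge. Highest is tax evasion at $30250. Additional: $4000 × 25% = $1000. Combined base = $30250 + $1000 = $31250.
Offense involved a victim aged 65 or older (+$5000 flat): $31250 + $5000 = $36250.
Verified full-time employment (−5%): $36250 × 0.95 = $34437.50.
Victim suffered great bodily injury (+100%): $34437.50 × 2 = $68875.
$68875 is within the $225000 maximum.

$68875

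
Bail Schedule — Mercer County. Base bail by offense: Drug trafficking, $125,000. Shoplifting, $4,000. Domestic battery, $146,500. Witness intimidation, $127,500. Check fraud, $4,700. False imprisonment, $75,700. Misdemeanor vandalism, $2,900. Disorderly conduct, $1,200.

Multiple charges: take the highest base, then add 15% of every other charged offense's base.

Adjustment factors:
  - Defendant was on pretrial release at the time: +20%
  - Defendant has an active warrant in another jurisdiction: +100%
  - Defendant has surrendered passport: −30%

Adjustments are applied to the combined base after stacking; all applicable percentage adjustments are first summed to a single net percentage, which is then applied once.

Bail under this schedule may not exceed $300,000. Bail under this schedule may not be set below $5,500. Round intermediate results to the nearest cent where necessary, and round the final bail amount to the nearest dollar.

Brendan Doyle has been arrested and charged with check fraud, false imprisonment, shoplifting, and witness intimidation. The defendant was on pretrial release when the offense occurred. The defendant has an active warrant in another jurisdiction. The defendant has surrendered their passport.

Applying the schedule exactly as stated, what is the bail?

Base amounts from the schedule: check fraud $4,700; false imprisonment $75,700; shoplifting $4,000; witness intimidation $127,500.
Stacking rule: highest base plus 15% of each additional charge. Highest is witness intimidation at $127,500. Additional: $4,700 × 15% = $705; $75,700 × 15% = $11,355; $4,000 × 15% = $600. Combined base = $127,500 + $12,660 = $140,160.
Net percentage adjustment: +20% +100% −30% = +90%. $140,160 × 1.9 = $266,304.
$266,304 is within the $300,000 maximum.
$266,304 is at or above the $5,500 minimum.

$266,304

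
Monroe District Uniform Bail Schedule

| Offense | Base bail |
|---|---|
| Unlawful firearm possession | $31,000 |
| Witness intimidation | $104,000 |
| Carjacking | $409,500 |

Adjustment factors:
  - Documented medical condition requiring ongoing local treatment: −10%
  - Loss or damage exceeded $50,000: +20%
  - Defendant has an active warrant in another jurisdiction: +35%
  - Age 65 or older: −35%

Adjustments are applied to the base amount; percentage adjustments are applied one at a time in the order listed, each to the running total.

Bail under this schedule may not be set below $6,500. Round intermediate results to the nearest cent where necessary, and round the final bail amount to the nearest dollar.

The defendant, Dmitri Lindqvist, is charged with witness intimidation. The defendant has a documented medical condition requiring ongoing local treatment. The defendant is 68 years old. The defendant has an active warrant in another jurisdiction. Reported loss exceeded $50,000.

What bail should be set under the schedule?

$98,561

Base amounts from the schedule: witness intimidation $104,000.
Single charge. Combined base = $104,000.
Documented medical condition requiring ongoing local treatment (−10%): $104,000 × 0.9 = $93,600.
Loss or damage exceeded $50,000 (+20%): $93,600 × 1.2 = $112,320.
Defendant has an active warrant in another jurisdiction (+35%): $112,320 × 1.35 = $151,632.
Age 65 or older (−35%): $151,632 × 0.65 = $98,560.80.
$98,560.80 is at or above the $6,500 minimum.
Rounded to the nearest dollar: $98,561.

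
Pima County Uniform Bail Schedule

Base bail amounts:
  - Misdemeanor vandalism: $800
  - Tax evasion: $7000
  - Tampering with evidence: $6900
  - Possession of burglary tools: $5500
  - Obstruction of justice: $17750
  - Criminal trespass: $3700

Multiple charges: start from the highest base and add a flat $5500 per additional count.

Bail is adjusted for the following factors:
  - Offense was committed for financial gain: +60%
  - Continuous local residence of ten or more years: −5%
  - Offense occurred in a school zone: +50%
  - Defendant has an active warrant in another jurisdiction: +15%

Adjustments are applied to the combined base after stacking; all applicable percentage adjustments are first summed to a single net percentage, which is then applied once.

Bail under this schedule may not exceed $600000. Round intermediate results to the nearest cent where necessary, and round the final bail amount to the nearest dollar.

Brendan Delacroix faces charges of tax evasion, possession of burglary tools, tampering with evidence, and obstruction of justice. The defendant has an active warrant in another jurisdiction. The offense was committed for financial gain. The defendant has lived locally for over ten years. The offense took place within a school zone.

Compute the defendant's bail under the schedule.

Base amounts from the schedule: tax evasion $7000; possession of burglary tools $5500; tampering with evidence $6900; obstruction of justice $17750.
Stacking rule: highest base plus $5500 per additional charge. Highest is obstruction of justice at $17750; 3 additional charges → +$16500. Combined base = $34250.
Net percentage adjustment: +60% −5% +50% +15% = +120%. $34250 × 2.2 = $75350.
$75350 is within the $600000 maximum.

$75350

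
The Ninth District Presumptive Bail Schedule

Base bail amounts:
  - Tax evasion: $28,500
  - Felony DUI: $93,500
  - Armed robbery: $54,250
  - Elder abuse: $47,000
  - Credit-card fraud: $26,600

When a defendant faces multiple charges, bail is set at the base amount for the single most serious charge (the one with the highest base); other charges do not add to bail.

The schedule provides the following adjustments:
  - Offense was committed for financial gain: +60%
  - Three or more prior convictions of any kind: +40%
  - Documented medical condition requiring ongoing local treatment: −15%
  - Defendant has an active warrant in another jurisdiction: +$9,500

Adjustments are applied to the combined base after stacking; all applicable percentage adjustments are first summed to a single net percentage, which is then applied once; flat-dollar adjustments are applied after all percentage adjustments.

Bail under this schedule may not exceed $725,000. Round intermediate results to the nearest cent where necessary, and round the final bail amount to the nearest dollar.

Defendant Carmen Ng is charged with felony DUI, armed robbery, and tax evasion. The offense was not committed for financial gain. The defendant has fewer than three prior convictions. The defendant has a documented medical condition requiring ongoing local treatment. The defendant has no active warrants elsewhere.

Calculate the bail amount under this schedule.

Base amounts from the schedule: felony DUI $93,500; armed robbery $54,250; tax evasion $28,500.
Stacking rule: use the highest base only. Highest is felony DUI at $93,500. Combined base = $93,500.
Documented medical condition requiring ongoing local treatment (−15%): $93,500 × 0.85 = $79,475.
$79,475 is within the $725,000 maximum.

$79,475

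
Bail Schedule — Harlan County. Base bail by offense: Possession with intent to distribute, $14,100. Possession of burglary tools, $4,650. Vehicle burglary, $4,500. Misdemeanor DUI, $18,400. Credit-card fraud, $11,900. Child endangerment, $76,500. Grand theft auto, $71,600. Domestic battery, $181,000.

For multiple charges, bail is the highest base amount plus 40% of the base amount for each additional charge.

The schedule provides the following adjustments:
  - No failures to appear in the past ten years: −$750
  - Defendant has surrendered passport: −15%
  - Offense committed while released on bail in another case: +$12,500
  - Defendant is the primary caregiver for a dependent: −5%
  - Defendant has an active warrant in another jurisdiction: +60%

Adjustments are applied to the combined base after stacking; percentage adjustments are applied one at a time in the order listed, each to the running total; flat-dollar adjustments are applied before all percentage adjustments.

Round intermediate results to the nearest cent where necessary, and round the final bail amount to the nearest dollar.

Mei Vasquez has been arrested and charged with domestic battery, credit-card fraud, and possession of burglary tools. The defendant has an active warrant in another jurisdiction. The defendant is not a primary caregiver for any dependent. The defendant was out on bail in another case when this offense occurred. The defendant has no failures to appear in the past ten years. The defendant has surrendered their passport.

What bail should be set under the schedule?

Base amounts from the schedule: domestic battery $181,000; credit-card fraud $11,900; possession of burglary tools $4,650.
Stacking rule: highest base plus 40% of each additional charge. Highest is domestic battery at $181,000. Additional: $11,900 × 40% = $4,760; $4,650 × 40% = $1,860. Combined base = $181,000 + $6,620 = $187,620.
No failures to appear in the past ten years (−$750 flat): $187,620 − $750 = $186,870.
Offense committed while released on bail in another case (+$12,500 flat): $186,870 + $12,500 = $199,370.
Defendant has surrendered passport (−15%): $199,370 × 0.85 = $169,464.50.
Defendant has an active warrant in another jurisdiction (+60%): $169,464.50 × 1.6 = $271,143.20.
Rounded to the nearest dollar: $271,143.

$271,143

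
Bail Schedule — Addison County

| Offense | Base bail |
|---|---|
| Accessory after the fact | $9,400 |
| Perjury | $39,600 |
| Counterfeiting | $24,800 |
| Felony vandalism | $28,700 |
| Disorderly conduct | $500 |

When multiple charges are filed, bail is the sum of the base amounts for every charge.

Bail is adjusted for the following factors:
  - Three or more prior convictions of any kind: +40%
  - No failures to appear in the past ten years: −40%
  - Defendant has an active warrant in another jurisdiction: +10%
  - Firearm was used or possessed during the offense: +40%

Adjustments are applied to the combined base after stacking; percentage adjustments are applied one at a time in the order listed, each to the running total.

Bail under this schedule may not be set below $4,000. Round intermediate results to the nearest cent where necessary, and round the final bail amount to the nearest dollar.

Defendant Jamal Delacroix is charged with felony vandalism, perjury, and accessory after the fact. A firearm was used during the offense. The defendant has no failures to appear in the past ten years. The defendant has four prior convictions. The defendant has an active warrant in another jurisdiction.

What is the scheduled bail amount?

Base amounts from the schedule: felony vandalism $28,700; perjury $39,600; accessory after the fact $9,400.
Stacking rule: sum of all bases. $28,700 + $39,600 + $9,400 = $77,700.
Three or more prior convictions of any kind (+40%): $77,700 × 1.4 = $108,780.
No failures to appear in the past ten years (−40%): $108,780 × 0.6 = $65,268.
Defendant has an active warrant in another jurisdiction (+10%): $65,268 × 1.1 = $71,794.80.
Firearm was used or possessed during the offense (+40%): $71,794.80 × 1.4 = $100,512.72.
$100,512.72 is at or above the $4,000 minimum.
Rounded to the nearest dollar: $100,513.

$100,513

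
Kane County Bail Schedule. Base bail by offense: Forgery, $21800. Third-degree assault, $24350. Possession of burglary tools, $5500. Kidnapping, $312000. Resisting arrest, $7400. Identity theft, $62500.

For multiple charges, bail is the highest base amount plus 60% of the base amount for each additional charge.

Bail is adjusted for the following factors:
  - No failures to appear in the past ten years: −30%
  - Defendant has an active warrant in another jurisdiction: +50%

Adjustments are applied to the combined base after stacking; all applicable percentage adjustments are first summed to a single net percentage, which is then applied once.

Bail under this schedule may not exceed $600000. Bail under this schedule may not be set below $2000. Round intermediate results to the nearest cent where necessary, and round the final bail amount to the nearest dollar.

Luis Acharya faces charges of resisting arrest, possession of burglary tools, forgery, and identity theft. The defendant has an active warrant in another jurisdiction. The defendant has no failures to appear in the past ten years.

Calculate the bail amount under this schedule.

$99984

Base amounts from the schedule: resisting arrest $7400; possession of burglary tools $5500; forgery $21800; identity theft $62500.
Stacking rule: highest base plus 60% of each additional charge. Highest is identity theft at $62500. Additional: $7400 × 60% = $4440; $5500 × 60% = $3300; $21800 × 60% = $13080. Combined base = $62500 + $20820 = $83320.
Net percentage adjustment: −30% +50% = +20%. $83320 × 1.2 = $99984.
$99984 is within the $600000 maximum.
$99984 is at or above the $2000 minimum.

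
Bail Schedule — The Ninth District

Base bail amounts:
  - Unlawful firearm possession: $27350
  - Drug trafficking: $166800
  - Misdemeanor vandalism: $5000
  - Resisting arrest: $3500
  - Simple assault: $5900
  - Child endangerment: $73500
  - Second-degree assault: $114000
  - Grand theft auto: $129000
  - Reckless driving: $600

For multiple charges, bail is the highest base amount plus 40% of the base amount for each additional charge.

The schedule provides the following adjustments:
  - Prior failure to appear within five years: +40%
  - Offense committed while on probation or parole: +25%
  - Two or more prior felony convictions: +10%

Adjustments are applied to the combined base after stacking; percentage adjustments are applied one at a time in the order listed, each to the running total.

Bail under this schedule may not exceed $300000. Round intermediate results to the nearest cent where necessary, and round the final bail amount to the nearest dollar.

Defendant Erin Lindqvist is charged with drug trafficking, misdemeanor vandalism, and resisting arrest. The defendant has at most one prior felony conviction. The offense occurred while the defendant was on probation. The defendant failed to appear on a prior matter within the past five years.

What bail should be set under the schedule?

$297850

Base amounts from the schedule: drug trafficking $166800; misdemeanor vandalism $5000; resisting arrest $3500.
Stacking rule: highest base plus 40% of each additional charge. Highest is drug trafficking at $166800. Additional: $5000 × 40% = $2000; $3500 × 40% = $1400. Combined base = $166800 + $3400 = $170200.
Prior failure to appear within five years (+40%): $170200 × 1.4 = $238280.
Offense committed while on probation or parole (+25%): $238280 × 1.25 = $297850.
$297850 is within the $300000 maximum.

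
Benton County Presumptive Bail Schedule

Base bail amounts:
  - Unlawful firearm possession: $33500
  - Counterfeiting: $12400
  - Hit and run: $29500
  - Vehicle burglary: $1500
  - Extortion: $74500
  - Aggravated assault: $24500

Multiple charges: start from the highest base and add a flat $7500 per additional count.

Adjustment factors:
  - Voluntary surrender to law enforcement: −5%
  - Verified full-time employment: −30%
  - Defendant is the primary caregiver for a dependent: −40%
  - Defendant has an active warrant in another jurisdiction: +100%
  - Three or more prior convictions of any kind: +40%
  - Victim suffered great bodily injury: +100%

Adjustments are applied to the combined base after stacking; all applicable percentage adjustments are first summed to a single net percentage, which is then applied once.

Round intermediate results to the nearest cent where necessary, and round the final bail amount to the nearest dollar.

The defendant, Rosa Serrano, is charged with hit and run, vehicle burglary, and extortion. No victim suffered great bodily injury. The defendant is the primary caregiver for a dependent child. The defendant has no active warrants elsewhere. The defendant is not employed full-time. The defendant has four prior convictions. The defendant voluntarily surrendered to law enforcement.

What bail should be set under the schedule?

$85025

Base amounts from the schedule: hit and run $29500; vehicle burglary $1500; extortion $74500.
Stacking rule: highest base plus $7500 per additional charge. Highest is extortion at $74500; 2 additional charges → +$15000. Combined base = $89500.
Net percentage adjustment: −5% −40% +40% = −5%. $89500 × 0.95 = $85025.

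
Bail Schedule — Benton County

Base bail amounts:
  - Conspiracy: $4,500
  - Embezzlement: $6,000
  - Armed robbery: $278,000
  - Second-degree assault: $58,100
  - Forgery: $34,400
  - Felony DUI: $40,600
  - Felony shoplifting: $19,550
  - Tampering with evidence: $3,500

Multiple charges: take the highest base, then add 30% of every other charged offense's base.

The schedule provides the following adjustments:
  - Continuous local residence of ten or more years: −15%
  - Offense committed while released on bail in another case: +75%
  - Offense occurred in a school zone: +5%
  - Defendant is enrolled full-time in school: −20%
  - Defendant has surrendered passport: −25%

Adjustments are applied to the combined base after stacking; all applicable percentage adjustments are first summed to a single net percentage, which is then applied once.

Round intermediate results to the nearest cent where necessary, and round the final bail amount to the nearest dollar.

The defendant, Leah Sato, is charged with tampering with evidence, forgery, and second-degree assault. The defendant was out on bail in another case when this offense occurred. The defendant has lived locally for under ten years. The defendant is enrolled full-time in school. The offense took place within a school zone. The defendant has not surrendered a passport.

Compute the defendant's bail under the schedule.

$111,152

Base amounts from the schedule: tampering with evidence $3,500; forgery $34,400; second-degree assault $58,100.
Stacking rule: highest base plus 30% of each additional charge. Highest is second-degree assault at $58,100. Additional: $3,500 × 30% = $1,050; $34,400 × 30% = $10,320. Combined base = $58,100 + $11,370 = $69,470.
Net percentage adjustment: +75% +5% −20% = +60%. $69,470 × 1.6 = $111,152.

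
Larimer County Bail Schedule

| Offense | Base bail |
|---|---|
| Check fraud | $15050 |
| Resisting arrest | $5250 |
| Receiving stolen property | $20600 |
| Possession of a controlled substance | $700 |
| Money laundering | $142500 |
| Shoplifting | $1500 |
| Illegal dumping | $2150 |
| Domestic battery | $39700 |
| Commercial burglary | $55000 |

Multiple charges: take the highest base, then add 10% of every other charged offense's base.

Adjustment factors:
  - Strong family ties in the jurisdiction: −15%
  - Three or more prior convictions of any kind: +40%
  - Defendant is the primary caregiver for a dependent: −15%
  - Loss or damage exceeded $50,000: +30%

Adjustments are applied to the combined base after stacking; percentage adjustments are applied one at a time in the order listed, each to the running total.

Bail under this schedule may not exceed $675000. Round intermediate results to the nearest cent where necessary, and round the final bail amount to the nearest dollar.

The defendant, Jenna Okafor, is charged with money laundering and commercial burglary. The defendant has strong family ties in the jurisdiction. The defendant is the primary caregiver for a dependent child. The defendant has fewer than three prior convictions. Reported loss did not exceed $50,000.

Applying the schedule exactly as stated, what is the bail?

$106930

Base amounts from the schedule: money laundering $142500; commercial burglary $55000.
Stacking rule: highest base plus 10% of each additional charge. Highest is money laundering at $142500. Additional: $55000 × 10% = $5500. Combined base = $142500 + $5500 = $148000.
Strong family ties in the jurisdiction (−15%): $148000 × 0.85 = $125800.
Defendant is the primary caregiver for a dependent (−15%): $125800 × 0.85 = $106930.
$106930 is within the $675000 maximum.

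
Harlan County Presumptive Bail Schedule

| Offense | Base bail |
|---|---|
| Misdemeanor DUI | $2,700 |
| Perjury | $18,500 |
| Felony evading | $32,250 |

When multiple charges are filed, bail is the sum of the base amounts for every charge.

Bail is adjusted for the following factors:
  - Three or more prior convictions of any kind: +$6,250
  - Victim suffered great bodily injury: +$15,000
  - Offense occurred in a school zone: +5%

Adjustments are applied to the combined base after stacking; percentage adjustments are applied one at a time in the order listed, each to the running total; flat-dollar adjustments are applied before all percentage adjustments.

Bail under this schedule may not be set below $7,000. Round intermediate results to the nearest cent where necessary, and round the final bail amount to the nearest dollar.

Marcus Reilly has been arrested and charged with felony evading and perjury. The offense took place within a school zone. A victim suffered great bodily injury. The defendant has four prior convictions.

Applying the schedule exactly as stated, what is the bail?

Base amounts from the schedule: felony evading $32,250; perjury $18,500.
Stacking rule: sum of all bases. $32,250 + $18,500 = $50,750.
Three or more prior convictions of any kind (+$6,250 flat): $50,750 + $6,250 = $57,000.
Victim suffered great bodily injury (+$15,000 flat): $57,000 + $15,000 = $72,000.
Offense occurred in a school zone (+5%): $72,000 × 1.05 = $75,600.
$75,600 is at or above the $7,000 minimum.

$75,600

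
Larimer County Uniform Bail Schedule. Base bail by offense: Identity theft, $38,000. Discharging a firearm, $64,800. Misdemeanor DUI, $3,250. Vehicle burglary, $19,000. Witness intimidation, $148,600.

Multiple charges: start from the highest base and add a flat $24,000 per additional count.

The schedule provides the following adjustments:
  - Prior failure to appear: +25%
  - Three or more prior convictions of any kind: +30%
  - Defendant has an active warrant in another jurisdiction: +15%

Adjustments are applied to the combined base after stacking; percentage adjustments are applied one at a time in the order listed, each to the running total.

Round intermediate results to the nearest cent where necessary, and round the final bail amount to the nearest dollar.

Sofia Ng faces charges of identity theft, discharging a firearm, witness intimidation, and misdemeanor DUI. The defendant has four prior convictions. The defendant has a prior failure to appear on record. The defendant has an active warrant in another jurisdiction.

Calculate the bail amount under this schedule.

Base amounts from the schedule: identity theft $38,000; discharging a firearm $64,800; witness intimidation $148,600; misdemeanor DUI $3,250.
Stacking rule: highest base plus $24,000 per additional charge. Highest is witness intimidation at $148,600; 3 additional charges → +$72,000. Combined base = $220,600.
Prior failure to appear (+25%): $220,600 × 1.25 = $275,750.
Three or more prior convictions of any kind (+30%): $275,750 × 1.3 = $358,475.
Defendant has an active warrant in another jurisdiction (+15%): $358,475 × 1.15 = $412,246.25.
Rounded to the nearest dollar: $412,246.

$412,246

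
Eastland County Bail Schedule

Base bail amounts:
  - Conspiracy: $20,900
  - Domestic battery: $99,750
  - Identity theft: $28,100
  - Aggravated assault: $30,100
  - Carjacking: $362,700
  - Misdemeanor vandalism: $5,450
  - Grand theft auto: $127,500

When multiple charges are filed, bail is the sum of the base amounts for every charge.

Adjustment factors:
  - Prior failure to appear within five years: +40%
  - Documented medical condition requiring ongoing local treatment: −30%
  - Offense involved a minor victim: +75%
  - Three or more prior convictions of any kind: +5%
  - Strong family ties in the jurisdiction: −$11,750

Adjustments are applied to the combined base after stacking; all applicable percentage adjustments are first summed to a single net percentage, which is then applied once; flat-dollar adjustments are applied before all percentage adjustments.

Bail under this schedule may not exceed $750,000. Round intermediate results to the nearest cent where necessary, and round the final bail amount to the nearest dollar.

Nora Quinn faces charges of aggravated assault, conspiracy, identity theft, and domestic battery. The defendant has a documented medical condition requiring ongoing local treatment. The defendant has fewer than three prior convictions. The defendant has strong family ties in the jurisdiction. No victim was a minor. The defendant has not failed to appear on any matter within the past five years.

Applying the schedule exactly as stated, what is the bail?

Base amounts from the schedule: aggravated assault $30,100; conspiracy $20,900; identity theft $28,100; domestic battery $99,750.
Stacking rule: sum of all bases. $30,100 + $20,900 + $28,100 + $99,750 = $178,850.
Strong family ties in the jurisdiction (−$11,750 flat): $178,850 − $11,750 = $167,100.
Documented medical condition requiring ongoing local treatment (−30%): $167,100 × 0.7 = $116,970.
$116,970 is within the $750,000 maximum.

$116,970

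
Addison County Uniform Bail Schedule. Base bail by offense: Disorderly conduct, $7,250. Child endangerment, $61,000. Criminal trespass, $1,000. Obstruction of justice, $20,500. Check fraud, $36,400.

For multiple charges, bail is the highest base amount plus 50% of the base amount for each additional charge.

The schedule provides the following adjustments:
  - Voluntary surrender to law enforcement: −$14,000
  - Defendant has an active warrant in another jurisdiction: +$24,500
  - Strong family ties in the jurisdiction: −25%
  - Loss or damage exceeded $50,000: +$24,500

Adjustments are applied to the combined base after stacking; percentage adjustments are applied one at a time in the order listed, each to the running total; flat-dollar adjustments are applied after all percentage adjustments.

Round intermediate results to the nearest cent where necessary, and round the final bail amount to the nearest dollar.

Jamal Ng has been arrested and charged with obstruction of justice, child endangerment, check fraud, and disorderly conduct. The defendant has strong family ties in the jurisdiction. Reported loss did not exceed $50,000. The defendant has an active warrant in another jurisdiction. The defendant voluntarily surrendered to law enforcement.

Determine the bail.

$80,306

Base amounts from the schedule: obstruction of justice $20,500; child endangerment $61,000; check fraud $36,400; disorderly conduct $7,250.
Stacking rule: highest base plus 50% of each additional charge. Highest is child endangerment at $61,000. Additional: $20,500 × 50% = $10,250; $36,400 × 50% = $18,200; $7,250 × 50% = $3,625. Combined base = $61,000 + $32,075 = $93,075.
Strong family ties in the jurisdiction (−25%): $93,075 × 0.75 = $69,806.25.
Voluntary surrender to law enforcement (−$14,000 flat): $69,806.25 − $14,000 = $55,806.25.
Defendant has an active warrant in another jurisdiction (+$24,500 flat): $55,806.25 + $24,500 = $80,306.25.
Rounded to the nearest dollar: $80,306.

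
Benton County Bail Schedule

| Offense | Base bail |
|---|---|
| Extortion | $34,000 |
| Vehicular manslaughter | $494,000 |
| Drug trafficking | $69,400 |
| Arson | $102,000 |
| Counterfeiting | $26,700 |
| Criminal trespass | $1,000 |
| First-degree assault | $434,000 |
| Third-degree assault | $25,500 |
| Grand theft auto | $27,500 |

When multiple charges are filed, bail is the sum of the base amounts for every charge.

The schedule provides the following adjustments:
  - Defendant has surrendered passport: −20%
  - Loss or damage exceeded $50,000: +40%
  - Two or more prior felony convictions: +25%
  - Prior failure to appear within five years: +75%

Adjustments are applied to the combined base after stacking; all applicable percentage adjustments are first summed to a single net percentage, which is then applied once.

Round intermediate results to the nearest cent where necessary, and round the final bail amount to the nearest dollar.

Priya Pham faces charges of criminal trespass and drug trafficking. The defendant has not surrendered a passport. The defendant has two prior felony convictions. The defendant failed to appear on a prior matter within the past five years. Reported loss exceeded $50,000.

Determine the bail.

$168,960

Base amounts from the schedule: criminal trespass $1,000; drug trafficking $69,400.
Stacking rule: sum of all bases. $1,000 + $69,400 = $70,400.
Net percentage adjustment: +40% +25% +75% = +140%. $70,400 × 2.4 = $168,960.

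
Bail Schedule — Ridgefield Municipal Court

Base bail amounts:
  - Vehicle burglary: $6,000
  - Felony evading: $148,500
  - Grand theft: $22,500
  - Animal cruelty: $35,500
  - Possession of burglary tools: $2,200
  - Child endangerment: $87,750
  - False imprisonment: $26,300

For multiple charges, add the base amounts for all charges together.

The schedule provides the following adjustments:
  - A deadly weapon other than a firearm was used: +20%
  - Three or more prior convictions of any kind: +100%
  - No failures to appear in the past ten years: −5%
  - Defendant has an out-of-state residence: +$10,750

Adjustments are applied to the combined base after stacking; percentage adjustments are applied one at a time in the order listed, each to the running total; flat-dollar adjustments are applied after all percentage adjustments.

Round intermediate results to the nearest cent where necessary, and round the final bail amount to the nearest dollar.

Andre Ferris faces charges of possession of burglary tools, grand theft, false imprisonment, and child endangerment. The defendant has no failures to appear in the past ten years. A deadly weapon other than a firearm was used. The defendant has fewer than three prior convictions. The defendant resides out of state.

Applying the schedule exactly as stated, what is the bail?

$168,925

Base amounts from the schedule: possession of burglary tools $2,200; grand theft $22,500; false imprisonment $26,300; child endangerment $87,750.
Stacking rule: sum of all bases. $2,200 + $22,500 + $26,300 + $87,750 = $138,750.
A deadly weapon other than a firearm was used (+20%): $138,750 × 1.2 = $166,500.
No failures to appear in the past ten years (−5%): $166,500 × 0.95 = $158,175.
Defendant has an out-of-state residence (+$10,750 flat): $158,175 + $10,750 = $168,925.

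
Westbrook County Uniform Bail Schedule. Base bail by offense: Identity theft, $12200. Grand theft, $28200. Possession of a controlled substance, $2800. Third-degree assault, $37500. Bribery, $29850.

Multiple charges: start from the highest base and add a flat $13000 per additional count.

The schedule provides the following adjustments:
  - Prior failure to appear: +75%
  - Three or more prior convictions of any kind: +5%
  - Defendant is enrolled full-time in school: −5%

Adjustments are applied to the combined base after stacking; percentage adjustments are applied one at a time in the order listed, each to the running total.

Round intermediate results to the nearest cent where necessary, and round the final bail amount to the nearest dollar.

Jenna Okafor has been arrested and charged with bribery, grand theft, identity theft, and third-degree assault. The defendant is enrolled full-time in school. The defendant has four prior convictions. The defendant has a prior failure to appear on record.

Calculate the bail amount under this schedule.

Base amounts from the schedule: bribery $29850; grand theft $28200; identity theft $12200; third-degree assault $37500.
Stacking rule: highest base plus $13000 per additional charge. Highest is third-degree assault at $37500; 3 additional charges → +$39000. Combined base = $76500.
Prior failure to appear (+75%): $76500 × 1.75 = $133875.
Three or more prior convictions of any kind (+5%): $133875 × 1.05 = $140568.75.
Defendant is enrolled full-time in school (−5%): $140568.75 × 0.95 = $133540.31.
Rounded to the nearest dollar: $133540.

$133540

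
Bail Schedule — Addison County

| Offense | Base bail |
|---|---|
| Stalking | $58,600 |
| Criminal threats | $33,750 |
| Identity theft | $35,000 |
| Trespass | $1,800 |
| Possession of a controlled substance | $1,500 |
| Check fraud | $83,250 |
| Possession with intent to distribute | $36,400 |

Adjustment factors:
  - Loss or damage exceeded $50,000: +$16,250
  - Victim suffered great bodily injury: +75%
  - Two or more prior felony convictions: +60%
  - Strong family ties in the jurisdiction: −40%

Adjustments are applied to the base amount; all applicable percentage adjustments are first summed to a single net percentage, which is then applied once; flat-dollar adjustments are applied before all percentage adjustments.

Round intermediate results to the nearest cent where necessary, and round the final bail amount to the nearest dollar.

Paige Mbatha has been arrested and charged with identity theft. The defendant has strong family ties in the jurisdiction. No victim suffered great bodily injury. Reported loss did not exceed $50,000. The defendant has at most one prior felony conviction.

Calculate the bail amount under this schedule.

$21,000

Base amounts from the schedule: identity theft $35,000.
Single charge. Combined base = $35,000.
Strong family ties in the jurisdiction (−40%): $35,000 × 0.6 = $21,000.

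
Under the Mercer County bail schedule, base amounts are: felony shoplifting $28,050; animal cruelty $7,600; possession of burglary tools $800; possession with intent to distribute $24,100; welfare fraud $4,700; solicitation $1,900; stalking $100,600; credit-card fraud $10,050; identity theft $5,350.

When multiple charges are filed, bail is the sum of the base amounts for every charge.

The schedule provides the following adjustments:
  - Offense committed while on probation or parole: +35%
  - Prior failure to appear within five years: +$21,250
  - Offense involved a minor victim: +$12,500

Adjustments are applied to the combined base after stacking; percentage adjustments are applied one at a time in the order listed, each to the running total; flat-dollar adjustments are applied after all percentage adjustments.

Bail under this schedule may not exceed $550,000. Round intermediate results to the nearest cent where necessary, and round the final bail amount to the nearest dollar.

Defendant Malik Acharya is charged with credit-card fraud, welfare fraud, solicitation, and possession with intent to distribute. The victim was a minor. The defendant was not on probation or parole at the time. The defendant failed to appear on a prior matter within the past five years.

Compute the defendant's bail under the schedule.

$74,500

Base amounts from the schedule: credit-card fraud $10,050; welfare fraud $4,700; solicitation $1,900; possession with intent to distribute $24,100.
Stacking rule: sum of all bases. $10,050 + $4,700 + $1,900 + $24,100 = $40,750.
Prior failure to appear within five years (+$21,250 flat): $40,750 + $21,250 = $62,000.
Offense involved a minor victim (+$12,500 flat): $62,000 + $12,500 = $74,500.
$74,500 is within the $550,000 maximum.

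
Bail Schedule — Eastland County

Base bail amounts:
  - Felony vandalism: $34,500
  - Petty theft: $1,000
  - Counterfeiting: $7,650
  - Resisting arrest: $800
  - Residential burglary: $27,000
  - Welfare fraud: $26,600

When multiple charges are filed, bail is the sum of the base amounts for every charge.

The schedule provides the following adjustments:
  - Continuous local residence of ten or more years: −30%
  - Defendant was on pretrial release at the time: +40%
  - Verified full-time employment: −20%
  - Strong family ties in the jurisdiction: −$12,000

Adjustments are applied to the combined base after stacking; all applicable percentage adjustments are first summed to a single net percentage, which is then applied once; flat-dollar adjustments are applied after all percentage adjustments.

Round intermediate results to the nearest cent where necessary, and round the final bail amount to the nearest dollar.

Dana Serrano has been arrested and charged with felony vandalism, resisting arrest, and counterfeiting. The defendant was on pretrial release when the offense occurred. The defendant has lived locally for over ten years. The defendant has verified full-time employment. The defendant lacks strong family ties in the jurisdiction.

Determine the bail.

Base amounts from the schedule: felony vandalism $34,500; resisting arrest $800; counterfeiting $7,650.
Stacking rule: sum of all bases. $34,500 + $800 + $7,650 = $42,950.
Net percentage adjustment: −30% +40% −20% = −10%. $42,950 × 0.9 = $38,655.

$38,655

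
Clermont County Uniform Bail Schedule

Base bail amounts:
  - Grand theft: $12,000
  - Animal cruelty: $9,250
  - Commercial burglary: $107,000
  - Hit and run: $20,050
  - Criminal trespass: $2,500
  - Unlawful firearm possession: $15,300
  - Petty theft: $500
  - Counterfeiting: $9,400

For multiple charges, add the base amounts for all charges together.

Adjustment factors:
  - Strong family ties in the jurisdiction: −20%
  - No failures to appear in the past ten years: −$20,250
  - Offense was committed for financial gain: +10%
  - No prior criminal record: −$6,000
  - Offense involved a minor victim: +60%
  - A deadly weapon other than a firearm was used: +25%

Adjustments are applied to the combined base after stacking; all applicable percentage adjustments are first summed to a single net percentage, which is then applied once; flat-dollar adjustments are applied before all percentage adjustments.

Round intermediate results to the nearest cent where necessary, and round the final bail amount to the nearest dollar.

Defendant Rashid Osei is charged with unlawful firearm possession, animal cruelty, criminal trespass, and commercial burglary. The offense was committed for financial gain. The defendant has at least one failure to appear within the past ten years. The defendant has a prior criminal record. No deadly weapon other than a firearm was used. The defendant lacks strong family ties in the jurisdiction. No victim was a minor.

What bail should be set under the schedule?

$147,455

Base amounts from the schedule: unlawful firearm possession $15,300; animal cruelty $9,250; criminal trespass $2,500; commercial burglary $107,000.
Stacking rule: sum of all bases. $15,300 + $9,250 + $2,500 + $107,000 = $134,050.
Offense was committed for financial gain (+10%): $134,050 × 1.1 = $147,455.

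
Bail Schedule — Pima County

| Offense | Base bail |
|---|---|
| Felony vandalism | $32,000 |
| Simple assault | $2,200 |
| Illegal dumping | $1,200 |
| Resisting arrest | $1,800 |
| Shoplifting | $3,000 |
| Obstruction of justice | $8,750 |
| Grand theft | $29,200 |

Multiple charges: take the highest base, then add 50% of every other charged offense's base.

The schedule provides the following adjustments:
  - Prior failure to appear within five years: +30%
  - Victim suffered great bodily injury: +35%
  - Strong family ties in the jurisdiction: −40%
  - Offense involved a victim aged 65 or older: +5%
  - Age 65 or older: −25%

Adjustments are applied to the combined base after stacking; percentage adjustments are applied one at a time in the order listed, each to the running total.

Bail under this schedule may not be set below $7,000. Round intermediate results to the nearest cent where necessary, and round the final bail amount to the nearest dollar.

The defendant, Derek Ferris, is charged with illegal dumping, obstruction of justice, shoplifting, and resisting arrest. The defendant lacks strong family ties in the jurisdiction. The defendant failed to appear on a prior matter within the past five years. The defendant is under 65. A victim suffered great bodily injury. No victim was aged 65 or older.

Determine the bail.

Base amounts from the schedule: illegal dumping $1,200; obstruction of justice $8,750; shoplifting $3,000; resisting arrest $1,800.
Stacking rule: highest base plus 50% of each additional charge. Highest is obstruction of justice at $8,750. Additional: $1,200 × 50% = $600; $3,000 × 50% = $1,500; $1,800 × 50% = $900. Combined base = $8,750 + $3,000 = $11,750.
Prior failure to appear within five years (+30%): $11,750 × 1.3 = $15,275.
Victim suffered great bodily injury (+35%): $15,275 × 1.35 = $20,621.25.
$20,621.25 is at or above the $7,000 minimum.
Rounded to the nearest dollar: $20,621.

$20,621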